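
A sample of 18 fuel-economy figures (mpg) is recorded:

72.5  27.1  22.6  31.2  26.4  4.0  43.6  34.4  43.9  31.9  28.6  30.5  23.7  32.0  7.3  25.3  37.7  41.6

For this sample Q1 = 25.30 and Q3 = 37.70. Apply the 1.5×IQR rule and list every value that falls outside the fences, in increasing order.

IQR = Q3 − Q1 = 37.70 − 25.30 = 12.40.
Lower fence = Q1 − 1.5·IQR = 25.30 − 18.60 = 6.70.
Upper fence = Q3 + 1.5·IQR = 37.70 + 18.60 = 56.30.
4.0 < 6.70 → outlier.
72.5 > 56.30 → outlier.
All remaining values lie within [6.70, 56.30].

4.0, 72.5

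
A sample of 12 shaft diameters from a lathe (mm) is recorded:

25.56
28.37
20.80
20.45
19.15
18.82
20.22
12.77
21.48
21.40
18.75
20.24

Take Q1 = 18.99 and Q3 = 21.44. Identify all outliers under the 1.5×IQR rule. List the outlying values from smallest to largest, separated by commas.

IQR = Q3 − Q1 = 21.44 − 18.99 = 2.45.
Lower fence = Q1 − 1.5·IQR = 18.99 − 3.675 = 15.315.
Upper fence = Q3 + 1.5·IQR = 21.44 + 3.675 = 25.115.
12.77 < 15.315 → outlier.
25.56 > 25.115 → outlier.
28.37 > 25.115 → outlier.
All remaining values lie within [15.315, 25.115].

12.77, 25.56, 28.37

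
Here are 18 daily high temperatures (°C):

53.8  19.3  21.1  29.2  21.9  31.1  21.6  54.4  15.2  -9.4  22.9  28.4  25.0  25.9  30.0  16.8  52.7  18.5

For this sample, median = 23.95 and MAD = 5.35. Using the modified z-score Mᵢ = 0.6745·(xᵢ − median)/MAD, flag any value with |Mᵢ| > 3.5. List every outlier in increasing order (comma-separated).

|Mᵢ| > 3.5 ⇔ |xᵢ − 23.95| > 3.5·5.35/0.6745 = 27.76.
So outliers lie outside [-3.81, 51.71].
-9.4: M = -4.20 → outlier.
52.7: M = 3.62 → outlier.
53.8: M = 3.76 → outlier.
54.4: M = 3.84 → outlier.

-9.4, 52.7, 53.8, 54.4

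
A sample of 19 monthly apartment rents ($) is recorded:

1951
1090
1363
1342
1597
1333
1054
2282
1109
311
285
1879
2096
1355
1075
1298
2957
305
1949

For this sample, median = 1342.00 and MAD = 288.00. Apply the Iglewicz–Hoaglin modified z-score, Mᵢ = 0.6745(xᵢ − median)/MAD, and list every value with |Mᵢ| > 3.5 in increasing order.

2957

|Mᵢ| > 3.5 ⇔ |xᵢ − 1342.00| > 3.5·288.00/0.6745 = 1494.44.
So outliers lie outside [-152.44, 2836.44].
2957: M = 3.78 → outlier.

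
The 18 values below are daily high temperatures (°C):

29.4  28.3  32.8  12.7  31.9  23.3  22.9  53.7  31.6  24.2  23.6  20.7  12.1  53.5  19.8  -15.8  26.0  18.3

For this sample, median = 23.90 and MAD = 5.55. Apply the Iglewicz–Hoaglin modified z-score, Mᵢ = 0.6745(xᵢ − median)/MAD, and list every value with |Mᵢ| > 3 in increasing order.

-15.8, 53.5, 53.7

|Mᵢ| > 3 ⇔ |xᵢ − 23.90| > 3·5.55/0.6745 = 24.68.
So outliers lie outside [-0.78, 48.58].
-15.8: M = -4.82 → outlier.
53.5: M = 3.60 → outlier.
53.7: M = 3.62 → outlier.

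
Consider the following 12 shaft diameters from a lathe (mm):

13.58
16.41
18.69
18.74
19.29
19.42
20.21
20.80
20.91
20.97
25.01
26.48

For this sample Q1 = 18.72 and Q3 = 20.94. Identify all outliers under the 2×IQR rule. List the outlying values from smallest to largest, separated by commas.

13.58, 26.48

IQR = Q3 − Q1 = 20.94 − 18.72 = 2.22.
Lower fence = Q1 − 2·IQR = 18.72 − 4.44 = 14.28.
Upper fence = Q3 + 2·IQR = 20.94 + 4.44 = 25.38.
13.58 < 14.28 → outlier.
26.48 > 25.38 → outlier.
All remaining values lie within [14.28, 25.38].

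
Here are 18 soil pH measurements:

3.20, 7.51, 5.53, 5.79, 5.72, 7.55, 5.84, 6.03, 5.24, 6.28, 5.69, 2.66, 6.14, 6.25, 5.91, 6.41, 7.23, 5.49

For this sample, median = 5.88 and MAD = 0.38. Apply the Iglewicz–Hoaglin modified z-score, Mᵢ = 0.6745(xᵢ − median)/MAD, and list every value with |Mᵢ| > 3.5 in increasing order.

2.66, 3.20

|Mᵢ| > 3.5 ⇔ |xᵢ − 5.88| > 3.5·0.38/0.6745 = 1.97.
So outliers lie outside [3.91, 7.85].
2.66: M = -5.72 → outlier.
3.20: M = -4.76 → outlier.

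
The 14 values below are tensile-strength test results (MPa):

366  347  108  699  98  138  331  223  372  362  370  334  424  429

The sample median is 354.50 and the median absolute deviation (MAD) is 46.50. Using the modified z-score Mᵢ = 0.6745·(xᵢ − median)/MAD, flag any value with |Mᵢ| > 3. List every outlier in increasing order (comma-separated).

|Mᵢ| > 3 ⇔ |xᵢ − 354.50| > 3·46.50/0.6745 = 206.82.
So outliers lie outside [147.68, 561.32].
98: M = -3.72 → outlier.
108: M = -3.58 → outlier.
138: M = -3.14 → outlier.
699: M = 5.00 → outlier.

98, 108, 138, 699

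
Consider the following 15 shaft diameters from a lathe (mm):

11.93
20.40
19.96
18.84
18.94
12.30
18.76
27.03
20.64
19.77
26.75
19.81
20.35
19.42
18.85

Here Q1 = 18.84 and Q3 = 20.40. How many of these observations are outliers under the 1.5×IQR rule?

4

IQR = 1.56; fences at 18.84 − 2.34 = 16.50 and 20.40 + 2.34 = 22.74.
Outside the cutoffs: 11.93, 12.30, 26.75, 27.03.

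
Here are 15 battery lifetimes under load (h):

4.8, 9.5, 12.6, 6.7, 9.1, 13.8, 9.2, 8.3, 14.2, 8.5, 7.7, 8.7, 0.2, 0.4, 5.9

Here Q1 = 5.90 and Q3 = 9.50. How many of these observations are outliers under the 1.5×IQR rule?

2

IQR = 3.60; fences at 5.90 − 5.40 = 0.50 and 9.50 + 5.40 = 14.90.
Outside the cutoffs: 0.2, 0.4.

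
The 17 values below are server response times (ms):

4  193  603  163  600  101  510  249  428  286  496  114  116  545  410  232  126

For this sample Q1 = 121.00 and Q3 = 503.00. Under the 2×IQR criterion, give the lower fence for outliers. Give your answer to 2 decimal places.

IQR = Q3 − Q1 = 503.00 − 121.00 = 382.00.
Lower fence = Q1 − 2·IQR = 121.00 − 764.00 = -643.00.
Upper fence = Q3 + 2·IQR = 503.00 + 764.00 = 1267.00.

-643.00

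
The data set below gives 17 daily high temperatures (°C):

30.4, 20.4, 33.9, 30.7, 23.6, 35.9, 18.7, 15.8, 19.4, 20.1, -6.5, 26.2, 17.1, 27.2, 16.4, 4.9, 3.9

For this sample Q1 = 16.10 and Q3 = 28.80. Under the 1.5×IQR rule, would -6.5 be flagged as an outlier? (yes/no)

yes

IQR = Q3 − Q1 = 28.80 − 16.10 = 12.70.
Lower fence = Q1 − 1.5·IQR = 16.10 − 19.05 = -2.95.
Upper fence = Q3 + 1.5·IQR = 28.80 + 19.05 = 47.85.
-6.5 lies below the lower fence.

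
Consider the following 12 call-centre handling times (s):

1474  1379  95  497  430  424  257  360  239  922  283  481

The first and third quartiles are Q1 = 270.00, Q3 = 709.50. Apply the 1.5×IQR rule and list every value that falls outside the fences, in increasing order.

IQR = Q3 − Q1 = 709.50 − 270.00 = 439.50.
Lower fence = Q1 − 1.5·IQR = 270.00 − 659.25 = -389.25.
Upper fence = Q3 + 1.5·IQR = 709.50 + 659.25 = 1368.75.
1379 > 1368.75 → outlier.
1474 > 1368.75 → outlier.
All remaining values lie within [-389.25, 1368.75].

1379, 1474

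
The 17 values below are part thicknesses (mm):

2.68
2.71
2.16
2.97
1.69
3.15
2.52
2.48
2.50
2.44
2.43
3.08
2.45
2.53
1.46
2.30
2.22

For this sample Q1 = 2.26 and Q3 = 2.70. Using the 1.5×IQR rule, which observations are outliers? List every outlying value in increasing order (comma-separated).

IQR = Q3 − Q1 = 2.70 − 2.26 = 0.44.
Lower fence = Q1 − 1.5·IQR = 2.26 − 0.66 = 1.60.
Upper fence = Q3 + 1.5·IQR = 2.70 + 0.66 = 3.36.
1.46 < 1.60 → outlier.
All remaining values lie within [1.60, 3.36].

1.46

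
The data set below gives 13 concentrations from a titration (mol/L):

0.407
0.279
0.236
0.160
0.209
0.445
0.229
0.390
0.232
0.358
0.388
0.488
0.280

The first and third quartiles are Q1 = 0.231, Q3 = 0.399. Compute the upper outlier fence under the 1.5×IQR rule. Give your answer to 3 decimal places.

0.651

IQR = Q3 − Q1 = 0.399 − 0.231 = 0.168.
Lower fence = Q1 − 1.5·IQR = 0.231 − 0.252 = -0.021.
Upper fence = Q3 + 1.5·IQR = 0.399 + 0.252 = 0.651.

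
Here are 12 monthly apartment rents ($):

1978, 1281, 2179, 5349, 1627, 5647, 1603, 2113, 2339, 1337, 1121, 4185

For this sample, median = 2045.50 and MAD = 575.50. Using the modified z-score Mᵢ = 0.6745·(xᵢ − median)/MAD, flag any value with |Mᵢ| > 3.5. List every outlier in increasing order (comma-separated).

5349, 5647

|Mᵢ| > 3.5 ⇔ |xᵢ − 2045.50| > 3.5·575.50/0.6745 = 2986.29.
So outliers lie outside [-940.79, 5031.79].
5349: M = 3.87 → outlier.
5647: M = 4.22 → outlier.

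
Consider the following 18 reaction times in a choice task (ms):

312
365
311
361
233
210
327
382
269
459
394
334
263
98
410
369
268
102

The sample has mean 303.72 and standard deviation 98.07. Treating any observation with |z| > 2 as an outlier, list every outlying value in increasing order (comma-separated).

Cutoffs at x̄ ± 2s: 303.72 ± 2·98.07 = [107.58, 499.86].
98: z = -2.10, |z| > 2 → outlier.
102: z = -2.06, |z| > 2 → outlier.
Every other value lies within [107.58, 499.86].

98, 102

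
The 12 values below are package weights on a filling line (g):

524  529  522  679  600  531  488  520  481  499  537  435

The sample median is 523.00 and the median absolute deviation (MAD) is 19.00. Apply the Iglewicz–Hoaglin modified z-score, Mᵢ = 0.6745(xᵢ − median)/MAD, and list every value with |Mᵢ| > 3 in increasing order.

435, 679

|Mᵢ| > 3 ⇔ |xᵢ − 523.00| > 3·19.00/0.6745 = 84.51.
So outliers lie outside [438.49, 607.51].
435: M = -3.12 → outlier.
679: M = 5.54 → outlier.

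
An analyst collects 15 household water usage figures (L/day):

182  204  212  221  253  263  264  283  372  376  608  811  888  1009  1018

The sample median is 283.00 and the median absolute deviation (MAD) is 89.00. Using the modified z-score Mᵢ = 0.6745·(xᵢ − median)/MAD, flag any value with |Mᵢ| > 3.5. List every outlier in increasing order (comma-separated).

811, 888, 1009, 1018

|Mᵢ| > 3.5 ⇔ |xᵢ − 283.00| > 3.5·89.00/0.6745 = 461.82.
So outliers lie outside [-178.82, 744.82].
811: M = 4.00 → outlier.
888: M = 4.59 → outlier.
1009: M = 5.50 → outlier.
1018: M = 5.57 → outlier.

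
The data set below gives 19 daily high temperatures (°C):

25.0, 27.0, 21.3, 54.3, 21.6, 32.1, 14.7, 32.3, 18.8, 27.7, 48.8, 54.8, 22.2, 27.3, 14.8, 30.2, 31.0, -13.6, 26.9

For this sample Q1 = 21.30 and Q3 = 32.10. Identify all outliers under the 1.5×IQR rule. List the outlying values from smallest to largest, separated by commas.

-13.6, 48.8, 54.3, 54.8

IQR = Q3 − Q1 = 32.10 − 21.30 = 10.80.
Lower fence = Q1 − 1.5·IQR = 21.30 − 16.20 = 5.10.
Upper fence = Q3 + 1.5·IQR = 32.10 + 16.20 = 48.30.
-13.6 < 5.10 → outlier.
48.8 > 48.30 → outlier.
54.3 > 48.30 → outlier.
54.8 > 48.30 → outlier.
All remaining values lie within [5.10, 48.30].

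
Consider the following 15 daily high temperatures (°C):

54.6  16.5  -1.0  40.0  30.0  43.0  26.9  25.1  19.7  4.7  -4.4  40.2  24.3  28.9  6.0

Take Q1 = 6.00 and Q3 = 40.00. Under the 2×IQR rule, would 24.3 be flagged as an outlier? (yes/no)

no

IQR = Q3 − Q1 = 40.00 − 6.00 = 34.00.
Lower fence = Q1 − 2·IQR = 6.00 − 68.00 = -62.00.
Upper fence = Q3 + 2·IQR = 40.00 + 68.00 = 108.00.
24.3 lies within [-62.00, 108.00].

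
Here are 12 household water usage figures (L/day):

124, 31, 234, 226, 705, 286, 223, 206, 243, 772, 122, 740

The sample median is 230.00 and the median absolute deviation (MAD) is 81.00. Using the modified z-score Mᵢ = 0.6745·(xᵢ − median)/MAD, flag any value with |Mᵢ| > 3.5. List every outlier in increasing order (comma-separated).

705, 740, 772

|Mᵢ| > 3.5 ⇔ |xᵢ − 230.00| > 3.5·81.00/0.6745 = 420.31.
So outliers lie outside [-190.31, 650.31].
705: M = 3.96 → outlier.
740: M = 4.25 → outlier.
772: M = 4.51 → outlier.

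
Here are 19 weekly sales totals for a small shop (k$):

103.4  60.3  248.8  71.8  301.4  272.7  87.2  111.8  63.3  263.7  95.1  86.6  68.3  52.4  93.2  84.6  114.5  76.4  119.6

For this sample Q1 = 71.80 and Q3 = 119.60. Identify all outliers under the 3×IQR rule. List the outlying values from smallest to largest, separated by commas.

263.7, 272.7, 301.4

IQR = Q3 − Q1 = 119.60 − 71.80 = 47.80.
Lower fence = Q1 − 3·IQR = 71.80 − 143.40 = -71.60.
Upper fence = Q3 + 3·IQR = 119.60 + 143.40 = 263.00.
263.7 > 263.00 → outlier.
272.7 > 263.00 → outlier.
301.4 > 263.00 → outlier.
All remaining values lie within [-71.60, 263.00].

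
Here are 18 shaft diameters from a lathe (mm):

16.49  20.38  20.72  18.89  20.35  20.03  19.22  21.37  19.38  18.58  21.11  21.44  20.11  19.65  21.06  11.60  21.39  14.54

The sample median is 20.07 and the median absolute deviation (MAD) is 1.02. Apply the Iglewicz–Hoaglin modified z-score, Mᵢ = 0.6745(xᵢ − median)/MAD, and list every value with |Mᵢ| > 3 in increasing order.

11.60, 14.54

|Mᵢ| > 3 ⇔ |xᵢ − 20.07| > 3·1.02/0.6745 = 4.54.
So outliers lie outside [15.53, 24.61].
11.60: M = -5.60 → outlier.
14.54: M = -3.66 → outlier.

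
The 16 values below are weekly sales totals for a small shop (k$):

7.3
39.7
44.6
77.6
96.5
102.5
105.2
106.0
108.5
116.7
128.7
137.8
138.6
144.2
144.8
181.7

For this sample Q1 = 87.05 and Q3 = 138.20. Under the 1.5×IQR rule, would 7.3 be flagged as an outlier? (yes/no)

IQR = Q3 − Q1 = 138.20 − 87.05 = 51.15.
Lower fence = Q1 − 1.5·IQR = 87.05 − 76.725 = 10.325.
Upper fence = Q3 + 1.5·IQR = 138.20 + 76.725 = 214.925.
7.3 lies below the lower fence.

yes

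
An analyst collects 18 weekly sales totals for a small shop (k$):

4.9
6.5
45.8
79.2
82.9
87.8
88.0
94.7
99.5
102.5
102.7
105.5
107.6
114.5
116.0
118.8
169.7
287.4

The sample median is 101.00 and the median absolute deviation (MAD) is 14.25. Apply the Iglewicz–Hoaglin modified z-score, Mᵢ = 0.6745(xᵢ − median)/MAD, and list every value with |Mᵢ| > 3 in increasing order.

|Mᵢ| > 3 ⇔ |xᵢ − 101.00| > 3·14.25/0.6745 = 63.38.
So outliers lie outside [37.62, 164.38].
4.9: M = -4.55 → outlier.
6.5: M = -4.47 → outlier.
169.7: M = 3.25 → outlier.
287.4: M = 8.82 → outlier.

4.9, 6.5, 169.7, 287.4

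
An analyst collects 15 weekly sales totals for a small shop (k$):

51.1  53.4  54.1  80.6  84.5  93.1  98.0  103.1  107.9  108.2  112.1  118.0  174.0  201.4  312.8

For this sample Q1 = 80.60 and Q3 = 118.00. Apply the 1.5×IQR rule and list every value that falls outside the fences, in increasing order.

201.4, 312.8

IQR = Q3 − Q1 = 118.00 − 80.60 = 37.40.
Lower fence = Q1 − 1.5·IQR = 80.60 − 56.10 = 24.50.
Upper fence = Q3 + 1.5·IQR = 118.00 + 56.10 = 174.10.
201.4 > 174.10 → outlier.
312.8 > 174.10 → outlier.
All remaining values lie within [24.50, 174.10].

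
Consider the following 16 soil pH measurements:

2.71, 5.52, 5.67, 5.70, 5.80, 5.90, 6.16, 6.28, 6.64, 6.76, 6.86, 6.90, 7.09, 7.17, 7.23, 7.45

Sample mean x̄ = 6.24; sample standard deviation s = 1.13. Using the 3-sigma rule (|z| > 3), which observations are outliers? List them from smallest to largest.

Cutoffs at x̄ ± 3s: 6.24 ± 3·1.13 = [2.85, 9.63].
2.71: z = -3.12, |z| > 3 → outlier.
Every other value lies within [2.85, 9.63].

2.71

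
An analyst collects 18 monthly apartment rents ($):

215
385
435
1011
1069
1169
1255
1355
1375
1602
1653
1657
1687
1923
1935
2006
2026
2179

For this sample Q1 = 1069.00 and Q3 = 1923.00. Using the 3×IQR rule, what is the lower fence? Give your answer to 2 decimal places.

IQR = Q3 − Q1 = 1923.00 − 1069.00 = 854.00.
Lower fence = Q1 − 3·IQR = 1069.00 − 2562.00 = -1493.00.
Upper fence = Q3 + 3·IQR = 1923.00 + 2562.00 = 4485.00.

-1493.00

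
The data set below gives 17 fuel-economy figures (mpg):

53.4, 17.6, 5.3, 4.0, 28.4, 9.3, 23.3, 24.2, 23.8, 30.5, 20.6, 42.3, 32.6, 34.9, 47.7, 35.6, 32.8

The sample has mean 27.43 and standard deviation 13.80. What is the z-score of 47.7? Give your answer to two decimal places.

1.47

z = (47.7 − 27.43) / 13.80 = 1.47.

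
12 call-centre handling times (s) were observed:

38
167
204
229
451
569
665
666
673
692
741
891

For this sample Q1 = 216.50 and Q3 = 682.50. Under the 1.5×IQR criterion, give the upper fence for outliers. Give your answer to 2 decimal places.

1381.50

IQR = Q3 − Q1 = 682.50 − 216.50 = 466.00.
Lower fence = Q1 − 1.5·IQR = 216.50 − 699.00 = -482.50.
Upper fence = Q3 + 1.5·IQR = 682.50 + 699.00 = 1381.50.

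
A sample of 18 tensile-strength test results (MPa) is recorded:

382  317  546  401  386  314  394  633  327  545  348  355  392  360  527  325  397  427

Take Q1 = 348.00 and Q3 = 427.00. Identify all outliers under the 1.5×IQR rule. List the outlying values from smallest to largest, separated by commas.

546, 633

IQR = Q3 − Q1 = 427.00 − 348.00 = 79.00.
Lower fence = Q1 − 1.5·IQR = 348.00 − 118.50 = 229.50.
Upper fence = Q3 + 1.5·IQR = 427.00 + 118.50 = 545.50.
546 > 545.50 → outlier.
633 > 545.50 → outlier.
All remaining values lie within [229.50, 545.50].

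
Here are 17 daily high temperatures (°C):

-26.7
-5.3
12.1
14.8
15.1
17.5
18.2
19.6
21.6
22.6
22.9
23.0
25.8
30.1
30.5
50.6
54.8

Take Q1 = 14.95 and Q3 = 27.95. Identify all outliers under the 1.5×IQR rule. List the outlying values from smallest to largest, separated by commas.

-26.7, -5.3, 50.6, 54.8

IQR = Q3 − Q1 = 27.95 − 14.95 = 13.00.
Lower fence = Q1 − 1.5·IQR = 14.95 − 19.50 = -4.55.
Upper fence = Q3 + 1.5·IQR = 27.95 + 19.50 = 47.45.
-26.7 < -4.55 → outlier.
-5.3 < -4.55 → outlier.
50.6 > 47.45 → outlier.
54.8 > 47.45 → outlier.
All remaining values lie within [-4.55, 47.45].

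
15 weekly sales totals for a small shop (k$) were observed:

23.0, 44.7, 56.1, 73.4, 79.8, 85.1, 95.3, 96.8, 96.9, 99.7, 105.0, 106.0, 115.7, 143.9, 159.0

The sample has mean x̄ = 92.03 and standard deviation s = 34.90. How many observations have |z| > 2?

0

Cutoffs: x̄ ± 2s = [22.23, 161.83].
Every value lies within the cutoffs.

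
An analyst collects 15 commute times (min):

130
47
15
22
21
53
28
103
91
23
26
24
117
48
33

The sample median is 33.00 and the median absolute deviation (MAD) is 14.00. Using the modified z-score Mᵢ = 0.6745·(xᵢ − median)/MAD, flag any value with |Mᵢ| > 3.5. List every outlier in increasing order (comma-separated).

117, 130

|Mᵢ| > 3.5 ⇔ |xᵢ − 33.00| > 3.5·14.00/0.6745 = 72.65.
So outliers lie outside [-39.65, 105.65].
117: M = 4.05 → outlier.
130: M = 4.67 → outlier.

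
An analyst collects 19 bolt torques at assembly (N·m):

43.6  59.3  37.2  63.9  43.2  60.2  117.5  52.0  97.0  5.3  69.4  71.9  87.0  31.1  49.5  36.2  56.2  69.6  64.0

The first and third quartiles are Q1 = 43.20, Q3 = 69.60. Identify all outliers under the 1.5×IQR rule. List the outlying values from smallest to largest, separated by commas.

117.5

IQR = Q3 − Q1 = 69.60 − 43.20 = 26.40.
Lower fence = Q1 − 1.5·IQR = 43.20 − 39.60 = 3.60.
Upper fence = Q3 + 1.5·IQR = 69.60 + 39.60 = 109.20.
117.5 > 109.20 → outlier.
All remaining values lie within [3.60, 109.20].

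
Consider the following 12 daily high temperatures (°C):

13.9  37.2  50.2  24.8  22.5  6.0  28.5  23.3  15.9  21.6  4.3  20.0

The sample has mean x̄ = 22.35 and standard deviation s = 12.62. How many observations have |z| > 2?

Cutoffs: x̄ ± 2s = [-2.89, 47.59].
Outside the cutoffs: 50.2.

1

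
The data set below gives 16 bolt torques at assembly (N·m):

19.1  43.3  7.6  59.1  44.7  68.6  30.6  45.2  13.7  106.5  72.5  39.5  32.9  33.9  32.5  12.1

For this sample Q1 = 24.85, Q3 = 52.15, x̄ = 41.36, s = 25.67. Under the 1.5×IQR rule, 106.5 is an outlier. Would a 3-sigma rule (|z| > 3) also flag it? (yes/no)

z = (106.5 − 41.36) / 25.67 = 2.54.
|z| = 2.54 ≤ 3.

no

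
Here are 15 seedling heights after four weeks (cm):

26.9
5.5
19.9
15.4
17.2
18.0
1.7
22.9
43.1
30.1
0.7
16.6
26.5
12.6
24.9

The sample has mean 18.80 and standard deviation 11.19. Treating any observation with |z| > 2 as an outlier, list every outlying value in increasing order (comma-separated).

Cutoffs at x̄ ± 2s: 18.80 ± 2·11.19 = [-3.58, 41.18].
43.1: z = 2.17, |z| > 2 → outlier.
Every other value lies within [-3.58, 41.18].

43.1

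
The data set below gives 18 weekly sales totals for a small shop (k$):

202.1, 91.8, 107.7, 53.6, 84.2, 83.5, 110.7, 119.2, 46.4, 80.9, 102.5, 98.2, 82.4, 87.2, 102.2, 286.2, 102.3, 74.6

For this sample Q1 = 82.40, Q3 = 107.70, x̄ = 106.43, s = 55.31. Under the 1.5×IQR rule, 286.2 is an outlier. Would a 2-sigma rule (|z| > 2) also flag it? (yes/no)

yes

z = (286.2 − 106.43) / 55.31 = 3.25.
|z| = 3.25 > 2.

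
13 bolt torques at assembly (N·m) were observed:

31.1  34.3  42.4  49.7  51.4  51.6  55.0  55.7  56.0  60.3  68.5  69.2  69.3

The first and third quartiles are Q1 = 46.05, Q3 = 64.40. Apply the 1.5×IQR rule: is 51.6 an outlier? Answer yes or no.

no

IQR = Q3 − Q1 = 64.40 − 46.05 = 18.35.
Lower fence = Q1 − 1.5·IQR = 46.05 − 27.525 = 18.525.
Upper fence = Q3 + 1.5·IQR = 64.40 + 27.525 = 91.925.
51.6 lies within [18.525, 91.925].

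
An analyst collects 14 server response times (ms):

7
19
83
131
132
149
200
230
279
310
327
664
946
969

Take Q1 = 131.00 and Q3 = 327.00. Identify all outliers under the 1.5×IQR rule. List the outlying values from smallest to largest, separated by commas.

664, 946, 969

IQR = Q3 − Q1 = 327.00 − 131.00 = 196.00.
Lower fence = Q1 − 1.5·IQR = 131.00 − 294.00 = -163.00.
Upper fence = Q3 + 1.5·IQR = 327.00 + 294.00 = 621.00.
664 > 621.00 → outlier.
946 > 621.00 → outlier.
969 > 621.00 → outlier.
All remaining values lie within [-163.00, 621.00].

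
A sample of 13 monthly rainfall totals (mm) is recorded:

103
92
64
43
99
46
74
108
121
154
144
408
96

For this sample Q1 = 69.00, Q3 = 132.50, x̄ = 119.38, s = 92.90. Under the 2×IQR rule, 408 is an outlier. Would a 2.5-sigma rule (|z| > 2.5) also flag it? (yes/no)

yes

z = (408 − 119.38) / 92.90 = 3.11.
|z| = 3.11 > 2.5.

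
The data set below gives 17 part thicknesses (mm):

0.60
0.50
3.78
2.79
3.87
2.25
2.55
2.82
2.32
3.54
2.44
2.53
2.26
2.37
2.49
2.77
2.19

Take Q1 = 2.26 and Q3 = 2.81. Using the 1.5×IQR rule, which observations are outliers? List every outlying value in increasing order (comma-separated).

IQR = Q3 − Q1 = 2.81 − 2.26 = 0.55.
Lower fence = Q1 − 1.5·IQR = 2.26 − 0.825 = 1.435.
Upper fence = Q3 + 1.5·IQR = 2.81 + 0.825 = 3.635.
0.50 < 1.435 → outlier.
0.60 < 1.435 → outlier.
3.78 > 3.635 → outlier.
3.87 > 3.635 → outlier.
All remaining values lie within [1.435, 3.635].

0.50, 0.60, 3.78, 3.87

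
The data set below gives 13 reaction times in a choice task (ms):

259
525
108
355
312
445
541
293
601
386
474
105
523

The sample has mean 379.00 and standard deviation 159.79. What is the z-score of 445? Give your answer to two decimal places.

0.41

z = (445 − 379.00) / 159.79 = 0.41.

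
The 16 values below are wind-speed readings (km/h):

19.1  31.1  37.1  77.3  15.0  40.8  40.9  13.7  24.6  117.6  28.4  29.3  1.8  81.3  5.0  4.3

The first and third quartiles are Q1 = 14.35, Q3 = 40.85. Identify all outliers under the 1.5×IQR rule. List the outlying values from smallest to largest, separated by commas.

81.3, 117.6

IQR = Q3 − Q1 = 40.85 − 14.35 = 26.50.
Lower fence = Q1 − 1.5·IQR = 14.35 − 39.75 = -25.40.
Upper fence = Q3 + 1.5·IQR = 40.85 + 39.75 = 80.60.
81.3 > 80.60 → outlier.
117.6 > 80.60 → outlier.
All remaining values lie within [-25.40, 80.60].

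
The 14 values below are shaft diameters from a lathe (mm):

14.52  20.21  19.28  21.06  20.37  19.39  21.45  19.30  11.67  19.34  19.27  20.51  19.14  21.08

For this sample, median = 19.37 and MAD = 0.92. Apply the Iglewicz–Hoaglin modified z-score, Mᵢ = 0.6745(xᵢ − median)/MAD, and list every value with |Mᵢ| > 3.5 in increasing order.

11.67, 14.52

|Mᵢ| > 3.5 ⇔ |xᵢ − 19.37| > 3.5·0.92/0.6745 = 4.77.
So outliers lie outside [14.60, 24.14].
11.67: M = -5.65 → outlier.
14.52: M = -3.56 → outlier.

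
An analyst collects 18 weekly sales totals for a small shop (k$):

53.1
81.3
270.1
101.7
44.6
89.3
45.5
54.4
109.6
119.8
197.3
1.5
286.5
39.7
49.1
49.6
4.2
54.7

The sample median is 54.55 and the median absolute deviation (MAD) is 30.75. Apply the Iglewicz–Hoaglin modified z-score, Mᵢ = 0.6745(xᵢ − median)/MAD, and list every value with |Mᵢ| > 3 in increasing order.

|Mᵢ| > 3 ⇔ |xᵢ − 54.55| > 3·30.75/0.6745 = 136.77.
So outliers lie outside [-82.22, 191.32].
197.3: M = 3.13 → outlier.
270.1: M = 4.73 → outlier.
286.5: M = 5.09 → outlier.

197.3, 270.1, 286.5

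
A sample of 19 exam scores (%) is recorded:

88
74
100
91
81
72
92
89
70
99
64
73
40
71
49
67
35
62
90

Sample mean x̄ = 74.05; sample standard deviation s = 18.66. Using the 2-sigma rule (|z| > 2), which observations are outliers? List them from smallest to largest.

35

Cutoffs at x̄ ± 2s: 74.05 ± 2·18.66 = [36.73, 111.37].
35: z = -2.09, |z| > 2 → outlier.
Every other value lies within [36.73, 111.37].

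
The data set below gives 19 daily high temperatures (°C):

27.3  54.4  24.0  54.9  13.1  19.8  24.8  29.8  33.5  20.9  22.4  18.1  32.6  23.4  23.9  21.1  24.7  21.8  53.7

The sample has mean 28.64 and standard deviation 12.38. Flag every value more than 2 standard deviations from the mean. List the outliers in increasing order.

53.7, 54.4, 54.9

Cutoffs at x̄ ± 2s: 28.64 ± 2·12.38 = [3.88, 53.40].
53.7: z = 2.02, |z| > 2 → outlier.
54.4: z = 2.08, |z| > 2 → outlier.
54.9: z = 2.12, |z| > 2 → outlier.
Every other value lies within [3.88, 53.40].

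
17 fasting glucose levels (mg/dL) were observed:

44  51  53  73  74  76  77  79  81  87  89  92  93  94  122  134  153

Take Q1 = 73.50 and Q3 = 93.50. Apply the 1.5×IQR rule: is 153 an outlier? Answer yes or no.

IQR = Q3 − Q1 = 93.50 − 73.50 = 20.00.
Lower fence = Q1 − 1.5·IQR = 73.50 − 30.00 = 43.50.
Upper fence = Q3 + 1.5·IQR = 93.50 + 30.00 = 123.50.
153 lies above the upper fence.

yes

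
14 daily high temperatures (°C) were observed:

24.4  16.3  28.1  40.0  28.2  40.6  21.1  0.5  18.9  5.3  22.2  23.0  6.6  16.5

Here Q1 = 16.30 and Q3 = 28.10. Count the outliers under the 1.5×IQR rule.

0

IQR = 11.80; fences at 16.30 − 17.70 = -1.40 and 28.10 + 17.70 = 45.80.
Every value lies within the cutoffs.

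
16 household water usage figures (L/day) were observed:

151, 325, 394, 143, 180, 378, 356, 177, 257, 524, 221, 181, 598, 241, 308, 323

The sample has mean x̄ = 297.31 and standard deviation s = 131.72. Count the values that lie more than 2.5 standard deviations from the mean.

0

Cutoffs: x̄ ± 2.5s = [-31.99, 626.61].
Every value lies within the cutoffs.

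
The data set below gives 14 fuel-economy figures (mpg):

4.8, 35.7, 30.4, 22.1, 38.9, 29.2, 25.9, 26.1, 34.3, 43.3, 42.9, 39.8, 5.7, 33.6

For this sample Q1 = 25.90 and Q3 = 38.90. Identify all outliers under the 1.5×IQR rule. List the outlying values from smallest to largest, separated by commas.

4.8, 5.7

IQR = Q3 − Q1 = 38.90 − 25.90 = 13.00.
Lower fence = Q1 − 1.5·IQR = 25.90 − 19.50 = 6.40.
Upper fence = Q3 + 1.5·IQR = 38.90 + 19.50 = 58.40.
4.8 < 6.40 → outlier.
5.7 < 6.40 → outlier.
All remaining values lie within [6.40, 58.40].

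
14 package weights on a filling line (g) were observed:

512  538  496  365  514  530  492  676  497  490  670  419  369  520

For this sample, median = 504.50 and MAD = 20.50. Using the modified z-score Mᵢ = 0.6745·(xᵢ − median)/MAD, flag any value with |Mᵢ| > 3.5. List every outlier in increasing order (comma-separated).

365, 369, 670, 676

|Mᵢ| > 3.5 ⇔ |xᵢ − 504.50| > 3.5·20.50/0.6745 = 106.38.
So outliers lie outside [398.12, 610.88].
365: M = -4.59 → outlier.
369: M = -4.46 → outlier.
670: M = 5.45 → outlier.
676: M = 5.64 → outlier.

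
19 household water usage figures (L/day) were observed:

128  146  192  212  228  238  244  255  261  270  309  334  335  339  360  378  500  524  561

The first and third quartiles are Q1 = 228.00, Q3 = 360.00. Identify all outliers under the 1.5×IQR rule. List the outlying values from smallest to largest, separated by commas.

561

IQR = Q3 − Q1 = 360.00 − 228.00 = 132.00.
Lower fence = Q1 − 1.5·IQR = 228.00 − 198.00 = 30.00.
Upper fence = Q3 + 1.5·IQR = 360.00 + 198.00 = 558.00.
561 > 558.00 → outlier.
All remaining values lie within [30.00, 558.00].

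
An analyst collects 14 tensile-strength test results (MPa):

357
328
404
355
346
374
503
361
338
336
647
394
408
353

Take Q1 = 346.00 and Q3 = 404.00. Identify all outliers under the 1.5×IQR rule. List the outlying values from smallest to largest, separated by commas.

503, 647

IQR = Q3 − Q1 = 404.00 − 346.00 = 58.00.
Lower fence = Q1 − 1.5·IQR = 346.00 − 87.00 = 259.00.
Upper fence = Q3 + 1.5·IQR = 404.00 + 87.00 = 491.00.
503 > 491.00 → outlier.
647 > 491.00 → outlier.
All remaining values lie within [259.00, 491.00].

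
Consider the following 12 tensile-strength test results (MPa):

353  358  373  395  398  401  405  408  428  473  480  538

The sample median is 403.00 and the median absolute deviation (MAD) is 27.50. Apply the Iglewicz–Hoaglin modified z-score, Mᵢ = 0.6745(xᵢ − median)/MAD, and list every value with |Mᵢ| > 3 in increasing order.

|Mᵢ| > 3 ⇔ |xᵢ − 403.00| > 3·27.50/0.6745 = 122.31.
So outliers lie outside [280.69, 525.31].
538: M = 3.31 → outlier.

538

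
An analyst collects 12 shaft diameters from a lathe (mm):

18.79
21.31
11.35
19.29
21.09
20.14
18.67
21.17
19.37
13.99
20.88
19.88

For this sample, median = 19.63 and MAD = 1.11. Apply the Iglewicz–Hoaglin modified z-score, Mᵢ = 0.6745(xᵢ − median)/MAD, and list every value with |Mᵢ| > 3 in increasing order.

11.35, 13.99

|Mᵢ| > 3 ⇔ |xᵢ − 19.63| > 3·1.11/0.6745 = 4.94.
So outliers lie outside [14.69, 24.57].
11.35: M = -5.03 → outlier.
13.99: M = -3.43 → outlier.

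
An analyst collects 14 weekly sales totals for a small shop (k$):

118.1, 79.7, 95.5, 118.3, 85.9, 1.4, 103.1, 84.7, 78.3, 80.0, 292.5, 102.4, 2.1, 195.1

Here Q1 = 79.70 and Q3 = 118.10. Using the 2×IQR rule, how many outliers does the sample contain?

IQR = 38.40; fences at 79.70 − 76.80 = 2.90 and 118.10 + 76.80 = 194.90.
Outside the cutoffs: 1.4, 2.1, 195.1, 292.5.

4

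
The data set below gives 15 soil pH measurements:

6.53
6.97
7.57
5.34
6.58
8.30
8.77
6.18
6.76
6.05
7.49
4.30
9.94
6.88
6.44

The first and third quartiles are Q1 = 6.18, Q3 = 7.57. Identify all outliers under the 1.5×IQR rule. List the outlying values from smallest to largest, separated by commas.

IQR = Q3 − Q1 = 7.57 − 6.18 = 1.39.
Lower fence = Q1 − 1.5·IQR = 6.18 − 2.085 = 4.095.
Upper fence = Q3 + 1.5·IQR = 7.57 + 2.085 = 9.655.
9.94 > 9.655 → outlier.
All remaining values lie within [4.095, 9.655].

9.94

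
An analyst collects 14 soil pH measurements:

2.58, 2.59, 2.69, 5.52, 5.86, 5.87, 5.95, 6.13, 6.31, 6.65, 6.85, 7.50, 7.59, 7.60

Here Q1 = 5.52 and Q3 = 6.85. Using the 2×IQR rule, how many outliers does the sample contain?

IQR = 1.33; fences at 5.52 − 2.66 = 2.86 and 6.85 + 2.66 = 9.51.
Outside the cutoffs: 2.58, 2.59, 2.69.

3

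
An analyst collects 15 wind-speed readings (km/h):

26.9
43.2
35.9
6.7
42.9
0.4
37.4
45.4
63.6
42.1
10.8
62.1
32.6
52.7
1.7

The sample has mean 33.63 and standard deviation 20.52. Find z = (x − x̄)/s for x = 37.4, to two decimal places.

0.18

z = (37.4 − 33.63) / 20.52 = 0.18.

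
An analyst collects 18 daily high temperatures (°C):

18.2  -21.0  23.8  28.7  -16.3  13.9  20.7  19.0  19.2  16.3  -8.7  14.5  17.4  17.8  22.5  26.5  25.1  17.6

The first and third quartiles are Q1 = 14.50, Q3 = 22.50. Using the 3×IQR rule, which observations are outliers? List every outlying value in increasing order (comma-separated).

-21.0, -16.3

IQR = Q3 − Q1 = 22.50 − 14.50 = 8.00.
Lower fence = Q1 − 3·IQR = 14.50 − 24.00 = -9.50.
Upper fence = Q3 + 3·IQR = 22.50 + 24.00 = 46.50.
-21.0 < -9.50 → outlier.
-16.3 < -9.50 → outlier.
All remaining values lie within [-9.50, 46.50].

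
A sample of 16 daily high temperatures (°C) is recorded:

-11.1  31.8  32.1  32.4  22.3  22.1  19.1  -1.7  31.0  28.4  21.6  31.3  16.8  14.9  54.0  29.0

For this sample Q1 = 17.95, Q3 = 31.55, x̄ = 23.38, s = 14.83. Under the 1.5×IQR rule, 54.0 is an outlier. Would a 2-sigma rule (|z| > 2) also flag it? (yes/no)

z = (54.0 − 23.38) / 14.83 = 2.06.
|z| = 2.06 > 2.

yes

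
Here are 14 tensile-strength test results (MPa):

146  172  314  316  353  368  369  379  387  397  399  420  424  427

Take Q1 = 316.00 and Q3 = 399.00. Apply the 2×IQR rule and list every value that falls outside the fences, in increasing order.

146

IQR = Q3 − Q1 = 399.00 − 316.00 = 83.00.
Lower fence = Q1 − 2·IQR = 316.00 − 166.00 = 150.00.
Upper fence = Q3 + 2·IQR = 399.00 + 166.00 = 565.00.
146 < 150.00 → outlier.
All remaining values lie within [150.00, 565.00].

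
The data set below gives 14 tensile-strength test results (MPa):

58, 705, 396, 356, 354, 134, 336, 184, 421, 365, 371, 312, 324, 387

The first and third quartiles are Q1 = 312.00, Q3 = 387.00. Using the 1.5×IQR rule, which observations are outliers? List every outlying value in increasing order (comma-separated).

58, 134, 184, 705

IQR = Q3 − Q1 = 387.00 − 312.00 = 75.00.
Lower fence = Q1 − 1.5·IQR = 312.00 − 112.50 = 199.50.
Upper fence = Q3 + 1.5·IQR = 387.00 + 112.50 = 499.50.
58 < 199.50 → outlier.
134 < 199.50 → outlier.
184 < 199.50 → outlier.
705 > 499.50 → outlier.
All remaining values lie within [199.50, 499.50].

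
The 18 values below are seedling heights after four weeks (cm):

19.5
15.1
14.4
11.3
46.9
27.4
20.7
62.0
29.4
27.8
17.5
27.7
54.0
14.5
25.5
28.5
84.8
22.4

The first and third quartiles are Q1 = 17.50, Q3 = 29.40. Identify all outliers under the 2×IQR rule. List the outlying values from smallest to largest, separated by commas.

54.0, 62.0, 84.8

IQR = Q3 − Q1 = 29.40 − 17.50 = 11.90.
Lower fence = Q1 − 2·IQR = 17.50 − 23.80 = -6.30.
Upper fence = Q3 + 2·IQR = 29.40 + 23.80 = 53.20.
54.0 > 53.20 → outlier.
62.0 > 53.20 → outlier.
84.8 > 53.20 → outlier.
All remaining values lie within [-6.30, 53.20].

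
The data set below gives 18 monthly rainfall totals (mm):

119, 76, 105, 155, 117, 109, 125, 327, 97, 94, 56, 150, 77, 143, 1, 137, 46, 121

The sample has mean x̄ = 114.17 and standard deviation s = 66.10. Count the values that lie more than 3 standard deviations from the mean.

Cutoffs: x̄ ± 3s = [-84.13, 312.47].
Outside the cutoffs: 327.

1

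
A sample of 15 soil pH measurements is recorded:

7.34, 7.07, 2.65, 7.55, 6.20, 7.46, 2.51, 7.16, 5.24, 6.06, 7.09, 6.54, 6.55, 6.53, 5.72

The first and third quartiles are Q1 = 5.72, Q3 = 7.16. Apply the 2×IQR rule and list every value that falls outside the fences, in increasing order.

IQR = Q3 − Q1 = 7.16 − 5.72 = 1.44.
Lower fence = Q1 − 2·IQR = 5.72 − 2.88 = 2.84.
Upper fence = Q3 + 2·IQR = 7.16 + 2.88 = 10.04.
2.51 < 2.84 → outlier.
2.65 < 2.84 → outlier.
All remaining values lie within [2.84, 10.04].

2.51, 2.65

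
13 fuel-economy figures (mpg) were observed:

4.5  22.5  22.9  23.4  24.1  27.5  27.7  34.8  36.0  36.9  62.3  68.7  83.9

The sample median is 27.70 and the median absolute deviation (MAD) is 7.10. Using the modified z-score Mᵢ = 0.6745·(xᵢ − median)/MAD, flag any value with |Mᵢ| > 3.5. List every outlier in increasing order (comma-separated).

|Mᵢ| > 3.5 ⇔ |xᵢ − 27.70| > 3.5·7.10/0.6745 = 36.84.
So outliers lie outside [-9.14, 64.54].
68.7: M = 3.90 → outlier.
83.9: M = 5.34 → outlier.

68.7, 83.9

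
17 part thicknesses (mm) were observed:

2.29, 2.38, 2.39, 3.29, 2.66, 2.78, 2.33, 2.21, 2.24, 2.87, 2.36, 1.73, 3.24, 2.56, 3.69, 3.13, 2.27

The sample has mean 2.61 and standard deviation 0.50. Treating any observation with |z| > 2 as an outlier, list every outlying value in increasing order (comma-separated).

Cutoffs at x̄ ± 2s: 2.61 ± 2·0.50 = [1.61, 3.61].
3.69: z = 2.16, |z| > 2 → outlier.
Every other value lies within [1.61, 3.61].

3.69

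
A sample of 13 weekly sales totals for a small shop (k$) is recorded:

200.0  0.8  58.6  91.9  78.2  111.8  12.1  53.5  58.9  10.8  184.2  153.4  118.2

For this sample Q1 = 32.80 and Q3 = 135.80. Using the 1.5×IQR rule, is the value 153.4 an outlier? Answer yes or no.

IQR = Q3 − Q1 = 135.80 − 32.80 = 103.00.
Lower fence = Q1 − 1.5·IQR = 32.80 − 154.50 = -121.70.
Upper fence = Q3 + 1.5·IQR = 135.80 + 154.50 = 290.30.
153.4 lies within [-121.70, 290.30].

no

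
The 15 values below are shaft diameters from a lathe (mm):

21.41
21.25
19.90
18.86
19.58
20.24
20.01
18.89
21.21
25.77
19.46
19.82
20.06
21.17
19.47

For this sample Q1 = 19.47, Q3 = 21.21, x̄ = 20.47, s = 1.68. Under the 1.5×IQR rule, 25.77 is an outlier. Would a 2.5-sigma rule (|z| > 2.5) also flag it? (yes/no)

yes

z = (25.77 − 20.47) / 1.68 = 3.15.
|z| = 3.15 > 2.5.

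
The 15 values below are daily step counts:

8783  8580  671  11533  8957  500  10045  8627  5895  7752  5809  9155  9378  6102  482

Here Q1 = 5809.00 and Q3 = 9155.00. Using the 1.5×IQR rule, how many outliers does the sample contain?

IQR = 3346.00; fences at 5809.00 − 5019.00 = 790.00 and 9155.00 + 5019.00 = 14174.00.
Outside the cutoffs: 482, 500, 671.

3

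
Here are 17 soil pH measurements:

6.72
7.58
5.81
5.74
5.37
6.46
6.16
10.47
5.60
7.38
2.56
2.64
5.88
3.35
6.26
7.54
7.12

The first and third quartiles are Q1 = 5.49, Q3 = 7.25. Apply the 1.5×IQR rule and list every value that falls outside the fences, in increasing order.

IQR = Q3 − Q1 = 7.25 − 5.49 = 1.76.
Lower fence = Q1 − 1.5·IQR = 5.49 − 2.64 = 2.85.
Upper fence = Q3 + 1.5·IQR = 7.25 + 2.64 = 9.89.
2.56 < 2.85 → outlier.
2.64 < 2.85 → outlier.
10.47 > 9.89 → outlier.
All remaining values lie within [2.85, 9.89].

2.56, 2.64, 10.47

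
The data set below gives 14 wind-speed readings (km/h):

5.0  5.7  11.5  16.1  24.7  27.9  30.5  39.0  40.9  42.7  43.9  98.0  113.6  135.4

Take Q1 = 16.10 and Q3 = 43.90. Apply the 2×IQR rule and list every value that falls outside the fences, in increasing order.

113.6, 135.4

IQR = Q3 − Q1 = 43.90 − 16.10 = 27.80.
Lower fence = Q1 − 2·IQR = 16.10 − 55.60 = -39.50.
Upper fence = Q3 + 2·IQR = 43.90 + 55.60 = 99.50.
113.6 > 99.50 → outlier.
135.4 > 99.50 → outlier.
All remaining values lie within [-39.50, 99.50].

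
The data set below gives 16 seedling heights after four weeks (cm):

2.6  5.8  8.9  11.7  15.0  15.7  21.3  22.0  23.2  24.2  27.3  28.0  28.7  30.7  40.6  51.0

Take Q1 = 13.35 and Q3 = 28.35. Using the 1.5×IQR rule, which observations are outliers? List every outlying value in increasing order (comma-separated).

51.0

IQR = Q3 − Q1 = 28.35 − 13.35 = 15.00.
Lower fence = Q1 − 1.5·IQR = 13.35 − 22.50 = -9.15.
Upper fence = Q3 + 1.5·IQR = 28.35 + 22.50 = 50.85.
51.0 > 50.85 → outlier.
All remaining values lie within [-9.15, 50.85].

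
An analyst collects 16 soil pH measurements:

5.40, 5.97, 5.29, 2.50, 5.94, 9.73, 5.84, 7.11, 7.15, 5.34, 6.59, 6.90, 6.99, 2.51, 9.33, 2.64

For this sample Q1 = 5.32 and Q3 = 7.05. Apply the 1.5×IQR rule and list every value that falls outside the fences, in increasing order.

IQR = Q3 − Q1 = 7.05 − 5.32 = 1.73.
Lower fence = Q1 − 1.5·IQR = 5.32 − 2.595 = 2.725.
Upper fence = Q3 + 1.5·IQR = 7.05 + 2.595 = 9.645.
2.50 < 2.725 → outlier.
2.51 < 2.725 → outlier.
2.64 < 2.725 → outlier.
9.73 > 9.645 → outlier.
All remaining values lie within [2.725, 9.645].

2.50, 2.51, 2.64, 9.73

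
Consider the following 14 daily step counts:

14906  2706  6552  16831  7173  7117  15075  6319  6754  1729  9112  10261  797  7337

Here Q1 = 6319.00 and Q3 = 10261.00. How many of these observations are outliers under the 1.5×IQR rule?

1

IQR = 3942.00; fences at 6319.00 − 5913.00 = 406.00 and 10261.00 + 5913.00 = 16174.00.
Outside the cutoffs: 16831.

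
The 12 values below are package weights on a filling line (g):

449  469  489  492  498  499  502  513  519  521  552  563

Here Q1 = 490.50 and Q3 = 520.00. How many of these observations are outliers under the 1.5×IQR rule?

0

IQR = 29.50; fences at 490.50 − 44.25 = 446.25 and 520.00 + 44.25 = 564.25.
Every value lies within the cutoffs.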